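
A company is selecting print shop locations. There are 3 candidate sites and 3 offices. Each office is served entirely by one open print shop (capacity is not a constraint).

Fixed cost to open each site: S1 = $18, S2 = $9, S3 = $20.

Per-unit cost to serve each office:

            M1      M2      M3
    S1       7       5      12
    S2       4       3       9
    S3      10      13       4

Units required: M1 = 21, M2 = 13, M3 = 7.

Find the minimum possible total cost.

For any fixed open set, each office goes to its cheapest open site; total = fixed + service.
{S2, S3}: M1→S2 4·21=84, M2→S2 3·13=39, M3→S3 4·7=28. Service 151; fixed 29; total 180.
{S2}: service 186 + fixed 9 = 195
{S1, S2, S3}: M1→S2 4·21=84, M2→S2 3·13=39, M3→S3 4·7=28. Service 151; fixed 47; total 198.
(All 7 nonempty subsets were checked; S2 and S3 is lowest.)

Minimum total cost: 180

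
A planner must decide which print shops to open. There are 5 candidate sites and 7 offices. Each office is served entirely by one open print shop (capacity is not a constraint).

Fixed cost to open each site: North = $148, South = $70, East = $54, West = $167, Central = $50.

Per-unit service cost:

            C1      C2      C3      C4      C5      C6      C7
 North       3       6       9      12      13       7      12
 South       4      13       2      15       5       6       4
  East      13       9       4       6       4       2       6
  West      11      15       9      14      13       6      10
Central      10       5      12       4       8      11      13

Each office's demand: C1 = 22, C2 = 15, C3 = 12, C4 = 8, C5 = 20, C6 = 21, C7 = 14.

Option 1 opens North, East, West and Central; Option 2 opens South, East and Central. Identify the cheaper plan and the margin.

Option 1: {North, East, West, Central}: C1→North 3·22=66, C2→Central 5·15=75, C3→East 4·12=48, C4→Central 4·8=32, C5→East 4·20=80, C6→East 2·21=42, C7→East 6·14=84. Service 427; fixed 419; total 846.
Option 2: {South, East, Central}: C1→South 4·22=88, C2→Central 5·15=75, C3→South 2·12=24, C4→Central 4·8=32, C5→East 4·20=80, C6→East 2·21=42, C7→South 4·14=56. Service 397; fixed 174; total 571.
Difference: |846 − 571| = 275.

Option 2 is cheaper by 275.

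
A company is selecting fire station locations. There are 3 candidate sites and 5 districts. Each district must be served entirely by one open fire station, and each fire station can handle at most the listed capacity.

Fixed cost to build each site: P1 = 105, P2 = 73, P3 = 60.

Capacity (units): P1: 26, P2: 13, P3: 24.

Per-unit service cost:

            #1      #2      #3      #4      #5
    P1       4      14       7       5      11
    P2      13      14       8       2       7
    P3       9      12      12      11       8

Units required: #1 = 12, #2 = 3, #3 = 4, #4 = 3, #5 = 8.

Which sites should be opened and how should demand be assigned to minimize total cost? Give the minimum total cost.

Minimum total cost: 356

Open {P1, P3}: #1→P1 4·12=48, #2→P3 12·3=36, #3→P1 7·4=28, #4→P1 5·3=15, #5→P3 8·8=64.
Loads: P1 carries 19/26, P3 carries 11/24. Service 191; fixed 165; total 356.
Next best feasible plan costs 358.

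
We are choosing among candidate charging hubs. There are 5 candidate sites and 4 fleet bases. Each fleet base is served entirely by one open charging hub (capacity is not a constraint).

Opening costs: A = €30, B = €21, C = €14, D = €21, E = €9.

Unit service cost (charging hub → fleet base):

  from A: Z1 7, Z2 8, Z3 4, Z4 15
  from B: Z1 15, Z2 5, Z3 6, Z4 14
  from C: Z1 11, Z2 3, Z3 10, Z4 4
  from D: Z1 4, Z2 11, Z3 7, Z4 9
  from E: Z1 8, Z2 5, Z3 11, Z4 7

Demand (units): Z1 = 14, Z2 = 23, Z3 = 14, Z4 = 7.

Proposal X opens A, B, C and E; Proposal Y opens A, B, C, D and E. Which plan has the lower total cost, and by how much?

Proposal X: {A, B, C, E}: Z1→A 7·14=98, Z2→C 3·23=69, Z3→A 4·14=56, Z4→C 4·7=28. Service 251; fixed 74; total 325.
Proposal Y: {A, B, C, D, E}: Z1→D 4·14=56, Z2→C 3·23=69, Z3→A 4·14=56, Z4→C 4·7=28. Service 209; fixed 95; total 304.
Difference: |325 − 304| = 21.

Proposal Y is cheaper by 21.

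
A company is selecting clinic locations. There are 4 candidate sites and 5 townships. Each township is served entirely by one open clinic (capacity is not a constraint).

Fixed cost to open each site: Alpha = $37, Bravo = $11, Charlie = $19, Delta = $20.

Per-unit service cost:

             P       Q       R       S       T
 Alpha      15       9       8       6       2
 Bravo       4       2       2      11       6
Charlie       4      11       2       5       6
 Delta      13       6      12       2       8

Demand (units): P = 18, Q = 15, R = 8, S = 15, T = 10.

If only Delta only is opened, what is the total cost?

Each township is assigned to its cheapest site among the open ones.
{Delta}: P→Delta 13·18=234, Q→Delta 6·15=90, R→Delta 12·8=96, S→Delta 2·15=30, T→Delta 8·10=80. Service 530; fixed 20; total 550.

Total cost: 550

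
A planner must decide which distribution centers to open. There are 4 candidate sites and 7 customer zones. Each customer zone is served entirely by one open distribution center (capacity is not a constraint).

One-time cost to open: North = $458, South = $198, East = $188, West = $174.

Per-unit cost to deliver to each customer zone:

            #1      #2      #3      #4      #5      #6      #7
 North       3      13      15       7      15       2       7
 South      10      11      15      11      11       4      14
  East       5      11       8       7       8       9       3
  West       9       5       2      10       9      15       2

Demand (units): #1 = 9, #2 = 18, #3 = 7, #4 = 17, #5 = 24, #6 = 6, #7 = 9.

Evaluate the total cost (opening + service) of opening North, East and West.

Each customer zone is assigned to its cheapest site among the open ones.
{North, East, West}: #1→North 3·9=27, #2→West 5·18=90, #3→West 2·7=14, #4→North 7·17=119, #5→East 8·24=192, #6→North 2·6=12, #7→West 2·9=18. Service 472; fixed 820; total 1292.

Total cost: 1292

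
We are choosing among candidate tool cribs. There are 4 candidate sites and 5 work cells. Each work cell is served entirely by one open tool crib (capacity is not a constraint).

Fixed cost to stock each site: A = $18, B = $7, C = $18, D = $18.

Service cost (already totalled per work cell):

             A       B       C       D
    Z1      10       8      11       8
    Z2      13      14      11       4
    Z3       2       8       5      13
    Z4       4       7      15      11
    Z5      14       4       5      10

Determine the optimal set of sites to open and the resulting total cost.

Open B only; minimum total cost 48.

For any fixed open set, each work cell goes to its cheapest open site; total = fixed + service.
{B}: Z1→B 8, Z2→B 14, Z3→B 8, Z4→B 7, Z5→B 4. Service 41; fixed 7; total 48.
{A, B}: Z1→B 8, Z2→A 13, Z3→A 2, Z4→A 4, Z5→B 4. Service 31; fixed 25; total 56.
{B, D}: service 31 + fixed 25 = 56
{A, B, C, D}: service 22 + fixed 61 = 83
No other subset beats 48.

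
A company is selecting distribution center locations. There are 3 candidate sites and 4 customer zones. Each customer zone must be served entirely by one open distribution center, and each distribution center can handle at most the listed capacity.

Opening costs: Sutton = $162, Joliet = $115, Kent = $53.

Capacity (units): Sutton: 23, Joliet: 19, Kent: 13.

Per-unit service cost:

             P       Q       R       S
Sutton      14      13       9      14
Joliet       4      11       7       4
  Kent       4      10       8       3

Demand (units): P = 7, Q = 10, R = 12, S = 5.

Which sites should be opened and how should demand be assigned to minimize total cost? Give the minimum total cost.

Open {Sutton, Kent}: P→Kent 4·7=28, Q→Sutton 13·10=130, R→Sutton 9·12=108, S→Kent 3·5=15.
Loads: Sutton carries 22/23, Kent carries 12/13. Service 281; fixed 215; total 496.
Next best feasible plan costs 563.

Minimum total cost: 496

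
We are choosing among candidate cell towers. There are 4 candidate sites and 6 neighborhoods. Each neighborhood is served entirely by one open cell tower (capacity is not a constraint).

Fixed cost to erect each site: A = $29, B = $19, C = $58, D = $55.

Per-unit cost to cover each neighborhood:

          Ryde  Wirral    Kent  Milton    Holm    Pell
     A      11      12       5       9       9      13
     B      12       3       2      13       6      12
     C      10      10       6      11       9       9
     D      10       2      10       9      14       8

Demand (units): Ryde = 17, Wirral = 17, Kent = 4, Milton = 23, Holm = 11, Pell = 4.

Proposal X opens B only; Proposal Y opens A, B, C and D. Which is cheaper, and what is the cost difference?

Proposal X: {B}: Ryde→B 12·17=204, Wirral→B 3·17=51, Kent→B 2·4=8, Milton→B 13·23=299, Holm→B 6·11=66, Pell→B 12·4=48. Service 676; fixed 19; total 695.
Proposal Y: {A, B, C, D}: Ryde→C 10·17=170, Wirral→D 2·17=34, Kent→B 2·4=8, Milton→A 9·23=207, Holm→B 6·11=66, Pell→D 8·4=32. Service 517; fixed 161; total 678.
Difference: |695 − 678| = 17.

Proposal Y is cheaper by 17.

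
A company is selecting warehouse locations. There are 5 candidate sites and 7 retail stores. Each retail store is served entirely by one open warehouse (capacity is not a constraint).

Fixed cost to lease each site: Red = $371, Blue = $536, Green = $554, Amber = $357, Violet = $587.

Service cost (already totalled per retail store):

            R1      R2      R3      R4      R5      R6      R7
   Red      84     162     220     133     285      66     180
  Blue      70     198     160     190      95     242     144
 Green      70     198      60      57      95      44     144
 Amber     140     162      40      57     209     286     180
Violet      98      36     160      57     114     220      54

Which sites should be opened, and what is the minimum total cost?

Open Green only; minimum total cost 1222.

For any fixed open set, each retail store goes to its cheapest open site; total = fixed + service.
{Green}: R1→Green 70, R2→Green 198, R3→Green 60, R4→Green 57, R5→Green 95, R6→Green 44, R7→Green 144. Service 668; fixed 554; total 1222.
{Violet}: service 739 + fixed 587 = 1326
{Amber}: service 1074 + fixed 357 = 1431
{Red, Blue, Green, Amber, Violet}: R1→Blue 70, R2→Violet 36, R3→Amber 40, R4→Green 57, R5→Blue 95, R6→Green 44, R7→Violet 54. Service 396; fixed 2405; total 2801.
No other subset beats 1222.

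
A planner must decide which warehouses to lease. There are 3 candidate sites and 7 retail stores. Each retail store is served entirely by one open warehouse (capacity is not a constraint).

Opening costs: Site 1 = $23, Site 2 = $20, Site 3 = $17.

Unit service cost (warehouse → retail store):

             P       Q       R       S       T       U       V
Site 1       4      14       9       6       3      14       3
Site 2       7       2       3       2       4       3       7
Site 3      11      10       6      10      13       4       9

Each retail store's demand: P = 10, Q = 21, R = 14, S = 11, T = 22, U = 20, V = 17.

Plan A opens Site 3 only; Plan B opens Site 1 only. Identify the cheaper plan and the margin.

Plan A: {Site 3}: P→Site 3 11·10=110, Q→Site 3 10·21=210, R→Site 3 6·14=84, S→Site 3 10·11=110, T→Site 3 13·22=286, U→Site 3 4·20=80, V→Site 3 9·17=153. Service 1033; fixed 17; total 1050.
Plan B: {Site 1}: P→Site 1 4·10=40, Q→Site 1 14·21=294, R→Site 1 9·14=126, S→Site 1 6·11=66, T→Site 1 3·22=66, U→Site 1 14·20=280, V→Site 1 3·17=51. Service 923; fixed 23; total 946.
Difference: |1050 − 946| = 104.

Plan B is cheaper by 104.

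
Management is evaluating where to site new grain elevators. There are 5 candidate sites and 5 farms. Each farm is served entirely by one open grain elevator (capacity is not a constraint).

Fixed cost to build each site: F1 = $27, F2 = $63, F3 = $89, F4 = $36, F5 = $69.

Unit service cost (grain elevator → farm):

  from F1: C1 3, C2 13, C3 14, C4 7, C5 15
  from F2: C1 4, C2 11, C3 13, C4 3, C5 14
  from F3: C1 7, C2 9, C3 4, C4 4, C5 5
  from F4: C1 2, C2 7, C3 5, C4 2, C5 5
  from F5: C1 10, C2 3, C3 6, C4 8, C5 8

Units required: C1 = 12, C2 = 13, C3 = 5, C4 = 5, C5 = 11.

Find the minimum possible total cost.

For any fixed open set, each farm goes to its cheapest open site; total = fixed + service.
{F4}: C1→F4 2·12=24, C2→F4 7·13=91, C3→F4 5·5=25, C4→F4 2·5=10, C5→F4 5·11=55. Service 205; fixed 36; total 241.
{F4, F5}: service 153 + fixed 105 = 258
{F1, F4}: C1→F4 2·12=24, C2→F4 7·13=91, C3→F4 5·5=25, C4→F4 2·5=10, C5→F4 5·11=55. Service 205; fixed 63; total 268.
{F1, F2, F3, F4, F5}: service 148 + fixed 284 = 432
No other subset beats 241.

Minimum total cost: 241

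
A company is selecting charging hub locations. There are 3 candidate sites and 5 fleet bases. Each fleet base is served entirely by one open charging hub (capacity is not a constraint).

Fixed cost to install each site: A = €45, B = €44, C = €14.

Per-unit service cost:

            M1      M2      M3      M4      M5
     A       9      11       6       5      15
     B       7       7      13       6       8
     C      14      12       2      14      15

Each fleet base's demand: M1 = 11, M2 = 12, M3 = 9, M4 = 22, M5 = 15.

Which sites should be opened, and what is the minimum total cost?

For any fixed open set, each fleet base goes to its cheapest open site; total = fixed + service.
{B, C}: M1→B 7·11=77, M2→B 7·12=84, M3→C 2·9=18, M4→B 6·22=132, M5→B 8·15=120. Service 431; fixed 58; total 489.
{A, B, C}: service 409 + fixed 103 = 512
{A, B}: service 445 + fixed 89 = 534
{C}: M1→C 14·11=154, M2→C 12·12=144, M3→C 2·9=18, M4→C 14·22=308, M5→C 15·15=225. Service 849; fixed 14; total 863.
(All 7 nonempty subsets were checked; B and C is lowest.)

Open B and C; minimum total cost 489.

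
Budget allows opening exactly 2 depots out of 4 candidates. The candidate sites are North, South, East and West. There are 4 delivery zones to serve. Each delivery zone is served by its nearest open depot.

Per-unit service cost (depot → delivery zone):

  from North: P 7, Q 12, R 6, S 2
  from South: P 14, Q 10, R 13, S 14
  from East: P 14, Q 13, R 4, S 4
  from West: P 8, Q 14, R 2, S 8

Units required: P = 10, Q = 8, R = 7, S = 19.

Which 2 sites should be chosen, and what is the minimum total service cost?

Choose North and West; total service cost 218.

With exactly 2 open, each delivery zone uses its cheapest among the chosen.
{North, West}: P→North 7·10=70, Q→North 12·8=96, R→West 2·7=14, S→North 2·19=38. Service cost 218.
{North, South}: service cost 230
{North, East}: service cost 232
Among all 6 size-2 choices, {North, West} is lowest.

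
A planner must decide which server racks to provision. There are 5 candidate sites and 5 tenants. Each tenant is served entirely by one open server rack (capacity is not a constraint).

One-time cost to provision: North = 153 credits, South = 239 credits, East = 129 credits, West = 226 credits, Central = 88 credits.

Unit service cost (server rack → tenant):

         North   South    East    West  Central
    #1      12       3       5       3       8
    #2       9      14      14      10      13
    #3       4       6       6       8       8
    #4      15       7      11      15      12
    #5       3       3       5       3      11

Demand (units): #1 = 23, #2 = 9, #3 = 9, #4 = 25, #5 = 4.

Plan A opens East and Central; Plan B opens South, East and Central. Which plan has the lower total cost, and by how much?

Plan A is cheaper by 85.

Plan A: {East, Central}: #1→East 5·23=115, #2→Central 13·9=117, #3→East 6·9=54, #4→East 11·25=275, #5→East 5·4=20. Service 581; fixed 217; total 798.
Plan B: {South, East, Central}: #1→South 3·23=69, #2→Central 13·9=117, #3→South 6·9=54, #4→South 7·25=175, #5→South 3·4=12. Service 427; fixed 456; total 883.
Difference: |798 − 883| = 85.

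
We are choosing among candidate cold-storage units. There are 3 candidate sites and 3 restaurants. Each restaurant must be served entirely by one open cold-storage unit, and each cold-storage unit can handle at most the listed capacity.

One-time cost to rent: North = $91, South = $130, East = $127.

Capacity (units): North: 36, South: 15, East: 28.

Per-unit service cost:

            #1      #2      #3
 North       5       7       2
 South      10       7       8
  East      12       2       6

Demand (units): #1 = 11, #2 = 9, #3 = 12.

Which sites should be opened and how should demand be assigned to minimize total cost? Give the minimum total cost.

Open {North}: #1→North 5·11=55, #2→North 7·9=63, #3→North 2·12=24.
Loads: North carries 32/36. Service 142; fixed 91; total 233.
Next best feasible plan costs 315.

Minimum total cost: 233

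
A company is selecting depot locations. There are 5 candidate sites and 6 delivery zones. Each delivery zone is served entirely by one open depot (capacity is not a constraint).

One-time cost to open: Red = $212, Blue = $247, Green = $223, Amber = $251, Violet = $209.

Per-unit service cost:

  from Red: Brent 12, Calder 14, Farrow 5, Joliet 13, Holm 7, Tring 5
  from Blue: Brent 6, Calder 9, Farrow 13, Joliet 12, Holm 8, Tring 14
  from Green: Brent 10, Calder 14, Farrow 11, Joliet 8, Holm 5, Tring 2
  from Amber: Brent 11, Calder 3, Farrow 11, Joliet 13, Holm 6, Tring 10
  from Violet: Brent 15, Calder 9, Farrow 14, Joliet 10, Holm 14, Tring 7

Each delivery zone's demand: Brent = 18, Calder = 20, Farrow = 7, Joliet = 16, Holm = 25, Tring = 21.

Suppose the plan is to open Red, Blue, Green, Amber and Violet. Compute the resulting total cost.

Each delivery zone is assigned to its cheapest site among the open ones.
{Red, Blue, Green, Amber, Violet}: Brent→Blue 6·18=108, Calder→Amber 3·20=60, Farrow→Red 5·7=35, Joliet→Green 8·16=128, Holm→Green 5·25=125, Tring→Green 2·21=42. Service 498; fixed 1142; total 1640.

Total cost: 1640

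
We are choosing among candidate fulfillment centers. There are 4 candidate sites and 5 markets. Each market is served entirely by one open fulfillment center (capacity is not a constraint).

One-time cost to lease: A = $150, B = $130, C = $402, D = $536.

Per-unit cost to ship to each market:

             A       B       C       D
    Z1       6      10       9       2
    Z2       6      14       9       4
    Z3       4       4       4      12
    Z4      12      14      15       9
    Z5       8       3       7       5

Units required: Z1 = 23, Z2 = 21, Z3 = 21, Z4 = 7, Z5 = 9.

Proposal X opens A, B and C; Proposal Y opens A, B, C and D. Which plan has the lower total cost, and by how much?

Proposal X: {A, B, C}: Z1→A 6·23=138, Z2→A 6·21=126, Z3→A 4·21=84, Z4→A 12·7=84, Z5→B 3·9=27. Service 459; fixed 682; total 1141.
Proposal Y: {A, B, C, D}: Z1→D 2·23=46, Z2→D 4·21=84, Z3→A 4·21=84, Z4→D 9·7=63, Z5→B 3·9=27. Service 304; fixed 1218; total 1522.
Difference: |1141 − 1522| = 381.

Proposal X is cheaper by 381.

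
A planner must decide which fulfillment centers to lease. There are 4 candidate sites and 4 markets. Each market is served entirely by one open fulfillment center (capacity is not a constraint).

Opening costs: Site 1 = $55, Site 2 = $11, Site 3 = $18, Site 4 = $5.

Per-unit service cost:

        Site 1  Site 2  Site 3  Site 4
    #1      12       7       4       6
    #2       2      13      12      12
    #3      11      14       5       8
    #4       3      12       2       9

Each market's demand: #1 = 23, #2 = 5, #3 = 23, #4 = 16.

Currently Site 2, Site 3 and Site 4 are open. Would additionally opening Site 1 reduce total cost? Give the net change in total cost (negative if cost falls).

Current service cost with {Site 2, Site 3, Site 4}: 299.
Adding Site 1: each market re-picks its cheapest; new service cost 249, saving 50.
Extra fixed cost: 55. Net change = 55 − 50 = 5.
(Totals: 333 → 338.)

No — net change +5 (cost rises by 5).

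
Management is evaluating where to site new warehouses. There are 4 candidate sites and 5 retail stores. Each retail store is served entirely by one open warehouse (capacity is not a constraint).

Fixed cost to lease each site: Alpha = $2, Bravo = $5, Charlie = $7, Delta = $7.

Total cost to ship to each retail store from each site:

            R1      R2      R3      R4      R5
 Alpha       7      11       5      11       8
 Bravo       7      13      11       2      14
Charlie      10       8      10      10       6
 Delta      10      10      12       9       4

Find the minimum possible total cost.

Minimum total cost: 40

For any fixed open set, each retail store goes to its cheapest open site; total = fixed + service.
{Alpha, Bravo}: R1→Alpha 7, R2→Alpha 11, R3→Alpha 5, R4→Bravo 2, R5→Alpha 8. Service 33; fixed 7; total 40.
{Alpha, Bravo, Charlie}: service 28 + fixed 14 = 42
{Alpha, Bravo, Delta}: R1→Alpha 7, R2→Delta 10, R3→Alpha 5, R4→Bravo 2, R5→Delta 4. Service 28; fixed 14; total 42.
{Alpha, Bravo, Charlie, Delta}: R1→Alpha 7, R2→Charlie 8, R3→Alpha 5, R4→Bravo 2, R5→Delta 4. Service 26; fixed 21; total 47.
(All 15 nonempty subsets were checked; Alpha and Bravo is lowest.)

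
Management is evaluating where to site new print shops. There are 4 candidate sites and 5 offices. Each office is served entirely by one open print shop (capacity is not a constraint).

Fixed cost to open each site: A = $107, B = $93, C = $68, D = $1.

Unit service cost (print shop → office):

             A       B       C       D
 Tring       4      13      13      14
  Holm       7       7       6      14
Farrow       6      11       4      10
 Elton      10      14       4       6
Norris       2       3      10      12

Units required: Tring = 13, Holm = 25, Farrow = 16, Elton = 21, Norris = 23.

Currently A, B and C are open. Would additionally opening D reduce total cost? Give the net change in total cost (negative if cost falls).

No — net change +1 (cost rises by 1).

Current service cost with {A, B, C}: 396.
Adding D: each office re-picks its cheapest; new service cost 396, saving 0.
Extra fixed cost: 1. Net change = 1 − 0 = 1.
(Totals: 664 → 665.)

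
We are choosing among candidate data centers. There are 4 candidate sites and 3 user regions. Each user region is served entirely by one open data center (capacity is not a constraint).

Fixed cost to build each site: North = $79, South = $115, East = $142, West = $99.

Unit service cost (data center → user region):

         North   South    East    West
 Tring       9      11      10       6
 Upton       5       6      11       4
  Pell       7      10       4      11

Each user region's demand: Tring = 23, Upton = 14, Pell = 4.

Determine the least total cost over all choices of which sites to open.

For any fixed open set, each user region goes to its cheapest open site; total = fixed + service.
{West}: Tring→West 6·23=138, Upton→West 4·14=56, Pell→West 11·4=44. Service 238; fixed 99; total 337.
{North}: service 305 + fixed 79 = 384
{North, West}: service 222 + fixed 178 = 400
{North, South, East, West}: Tring→West 6·23=138, Upton→West 4·14=56, Pell→East 4·4=16. Service 210; fixed 435; total 645.
No other subset beats 337.

Minimum total cost: 337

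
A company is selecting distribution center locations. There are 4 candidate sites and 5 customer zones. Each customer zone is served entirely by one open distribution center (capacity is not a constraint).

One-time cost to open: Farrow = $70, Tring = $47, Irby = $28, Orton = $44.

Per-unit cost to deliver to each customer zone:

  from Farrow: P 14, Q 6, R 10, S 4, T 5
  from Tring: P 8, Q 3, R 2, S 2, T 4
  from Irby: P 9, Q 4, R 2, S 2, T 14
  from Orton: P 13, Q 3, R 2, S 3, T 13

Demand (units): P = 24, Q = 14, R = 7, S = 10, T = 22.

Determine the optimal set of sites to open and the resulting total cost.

Open Tring only; minimum total cost 403.

For any fixed open set, each customer zone goes to its cheapest open site; total = fixed + service.
{Tring}: P→Tring 8·24=192, Q→Tring 3·14=42, R→Tring 2·7=14, S→Tring 2·10=20, T→Tring 4·22=88. Service 356; fixed 47; total 403.
{Tring, Irby}: service 356 + fixed 75 = 431
{Tring, Orton}: service 356 + fixed 91 = 447
{Farrow, Tring, Irby, Orton}: service 356 + fixed 189 = 545
(All 15 nonempty subsets were checked; Tring only is lowest.)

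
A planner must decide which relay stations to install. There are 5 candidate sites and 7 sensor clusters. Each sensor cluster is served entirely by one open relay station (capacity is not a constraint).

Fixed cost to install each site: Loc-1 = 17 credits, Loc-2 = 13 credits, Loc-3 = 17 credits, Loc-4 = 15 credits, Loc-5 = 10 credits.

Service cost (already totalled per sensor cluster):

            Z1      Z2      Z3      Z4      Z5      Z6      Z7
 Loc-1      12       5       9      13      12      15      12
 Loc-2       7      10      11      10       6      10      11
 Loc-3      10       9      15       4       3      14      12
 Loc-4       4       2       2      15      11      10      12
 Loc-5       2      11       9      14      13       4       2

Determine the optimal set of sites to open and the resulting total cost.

Open Loc-3 and Loc-5; minimum total cost 60.

For any fixed open set, each sensor cluster goes to its cheapest open site; total = fixed + service.
{Loc-3, Loc-5}: Z1→Loc-5 2, Z2→Loc-3 9, Z3→Loc-5 9, Z4→Loc-3 4, Z5→Loc-3 3, Z6→Loc-5 4, Z7→Loc-5 2. Service 33; fixed 27; total 60.
{Loc-3, Loc-4, Loc-5}: Z1→Loc-5 2, Z2→Loc-4 2, Z3→Loc-4 2, Z4→Loc-3 4, Z5→Loc-3 3, Z6→Loc-5 4, Z7→Loc-5 2. Service 19; fixed 42; total 61.
{Loc-4, Loc-5}: service 37 + fixed 25 = 62
{Loc-1, Loc-2, Loc-3, Loc-4, Loc-5}: service 19 + fixed 72 = 91
No other subset beats 60.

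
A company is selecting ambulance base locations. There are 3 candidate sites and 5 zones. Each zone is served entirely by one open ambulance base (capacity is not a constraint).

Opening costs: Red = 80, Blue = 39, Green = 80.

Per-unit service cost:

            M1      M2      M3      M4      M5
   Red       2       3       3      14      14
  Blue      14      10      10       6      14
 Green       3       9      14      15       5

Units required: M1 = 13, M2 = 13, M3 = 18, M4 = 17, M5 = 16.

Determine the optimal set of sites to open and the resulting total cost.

For any fixed open set, each zone goes to its cheapest open site; total = fixed + service.
{Red, Blue, Green}: M1→Red 2·13=26, M2→Red 3·13=39, M3→Red 3·18=54, M4→Blue 6·17=102, M5→Green 5·16=80. Service 301; fixed 199; total 500.
{Red, Blue}: service 445 + fixed 119 = 564
{Red, Green}: service 437 + fixed 160 = 597
{Blue}: M1→Blue 14·13=182, M2→Blue 10·13=130, M3→Blue 10·18=180, M4→Blue 6·17=102, M5→Blue 14·16=224. Service 818; fixed 39; total 857.
No other subset beats 500.

Open Red, Blue and Green; minimum total cost 500.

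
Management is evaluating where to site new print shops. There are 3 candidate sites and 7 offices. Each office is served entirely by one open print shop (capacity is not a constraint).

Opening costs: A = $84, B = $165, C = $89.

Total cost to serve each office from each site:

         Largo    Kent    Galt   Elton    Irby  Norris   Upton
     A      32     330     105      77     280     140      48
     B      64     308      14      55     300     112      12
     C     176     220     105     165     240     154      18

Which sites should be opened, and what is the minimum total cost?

For any fixed open set, each office goes to its cheapest open site; total = fixed + service.
{B, C}: Largo→B 64, Kent→C 220, Galt→B 14, Elton→B 55, Irby→C 240, Norris→B 112, Upton→B 12. Service 717; fixed 254; total 971.
{A, C}: service 832 + fixed 173 = 1005
{A, B, C}: Largo→A 32, Kent→C 220, Galt→B 14, Elton→B 55, Irby→C 240, Norris→B 112, Upton→B 12. Service 685; fixed 338; total 1023.
{A}: service 1012 + fixed 84 = 1096
No other subset beats 971.

Open B and C; minimum total cost 971.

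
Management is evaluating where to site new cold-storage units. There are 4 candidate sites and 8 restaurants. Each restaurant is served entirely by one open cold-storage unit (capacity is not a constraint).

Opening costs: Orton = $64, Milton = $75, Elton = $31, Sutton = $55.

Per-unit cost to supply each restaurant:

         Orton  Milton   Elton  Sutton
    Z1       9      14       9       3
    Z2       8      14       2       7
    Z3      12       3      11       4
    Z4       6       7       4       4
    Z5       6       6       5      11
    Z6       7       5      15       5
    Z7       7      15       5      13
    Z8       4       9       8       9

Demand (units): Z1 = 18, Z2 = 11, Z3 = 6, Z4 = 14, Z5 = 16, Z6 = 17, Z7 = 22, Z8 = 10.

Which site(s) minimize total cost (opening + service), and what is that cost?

For any fixed open set, each restaurant goes to its cheapest open site; total = fixed + service.
{Elton, Sutton}: Z1→Sutton 3·18=54, Z2→Elton 2·11=22, Z3→Sutton 4·6=24, Z4→Elton 4·14=56, Z5→Elton 5·16=80, Z6→Sutton 5·17=85, Z7→Elton 5·22=110, Z8→Elton 8·10=80. Service 511; fixed 86; total 597.
{Orton, Elton, Sutton}: Z1→Sutton 3·18=54, Z2→Elton 2·11=22, Z3→Sutton 4·6=24, Z4→Elton 4·14=56, Z5→Elton 5·16=80, Z6→Sutton 5·17=85, Z7→Elton 5·22=110, Z8→Orton 4·10=40. Service 471; fixed 150; total 621.
{Milton, Elton, Sutton}: Z1→Sutton 3·18=54, Z2→Elton 2·11=22, Z3→Milton 3·6=18, Z4→Elton 4·14=56, Z5→Elton 5·16=80, Z6→Milton 5·17=85, Z7→Elton 5·22=110, Z8→Elton 8·10=80. Service 505; fixed 161; total 666.
{Orton, Milton, Elton, Sutton}: Z1→Sutton 3·18=54, Z2→Elton 2·11=22, Z3→Milton 3·6=18, Z4→Elton 4·14=56, Z5→Elton 5·16=80, Z6→Milton 5·17=85, Z7→Elton 5·22=110, Z8→Orton 4·10=40. Service 465; fixed 225; total 690.
(All 15 nonempty subsets were checked; Elton and Sutton is lowest.)

Open Elton and Sutton; minimum total cost 597.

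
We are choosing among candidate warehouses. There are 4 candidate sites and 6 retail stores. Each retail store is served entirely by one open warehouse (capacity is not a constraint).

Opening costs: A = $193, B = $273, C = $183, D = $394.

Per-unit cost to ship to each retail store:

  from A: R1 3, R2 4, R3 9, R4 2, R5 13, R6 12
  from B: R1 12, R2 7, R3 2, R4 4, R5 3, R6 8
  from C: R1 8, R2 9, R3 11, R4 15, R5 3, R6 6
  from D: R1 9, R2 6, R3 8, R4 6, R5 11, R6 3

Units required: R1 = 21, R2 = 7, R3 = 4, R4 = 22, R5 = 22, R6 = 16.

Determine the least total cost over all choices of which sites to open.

Minimum total cost: 709

For any fixed open set, each retail store goes to its cheapest open site; total = fixed + service.
{A, C}: R1→A 3·21=63, R2→A 4·7=28, R3→A 9·4=36, R4→A 2·22=44, R5→C 3·22=66, R6→C 6·16=96. Service 333; fixed 376; total 709.
{A, B}: service 337 + fixed 466 = 803
{A}: service 649 + fixed 193 = 842
{A, B, C, D}: service 257 + fixed 1043 = 1300
No other subset beats 709.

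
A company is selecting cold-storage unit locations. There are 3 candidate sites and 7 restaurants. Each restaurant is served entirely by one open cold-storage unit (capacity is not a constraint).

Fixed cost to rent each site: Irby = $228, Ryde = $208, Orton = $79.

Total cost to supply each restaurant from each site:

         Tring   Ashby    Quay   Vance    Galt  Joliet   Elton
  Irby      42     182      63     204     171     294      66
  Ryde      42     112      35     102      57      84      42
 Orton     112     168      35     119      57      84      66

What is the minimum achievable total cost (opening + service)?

For any fixed open set, each restaurant goes to its cheapest open site; total = fixed + service.
{Ryde}: Tring→Ryde 42, Ashby→Ryde 112, Quay→Ryde 35, Vance→Ryde 102, Galt→Ryde 57, Joliet→Ryde 84, Elton→Ryde 42. Service 474; fixed 208; total 682.
{Orton}: service 641 + fixed 79 = 720
{Ryde, Orton}: Tring→Ryde 42, Ashby→Ryde 112, Quay→Ryde 35, Vance→Ryde 102, Galt→Ryde 57, Joliet→Ryde 84, Elton→Ryde 42. Service 474; fixed 287; total 761.
{Irby, Ryde, Orton}: service 474 + fixed 515 = 989
No other subset beats 682.

Minimum total cost: 682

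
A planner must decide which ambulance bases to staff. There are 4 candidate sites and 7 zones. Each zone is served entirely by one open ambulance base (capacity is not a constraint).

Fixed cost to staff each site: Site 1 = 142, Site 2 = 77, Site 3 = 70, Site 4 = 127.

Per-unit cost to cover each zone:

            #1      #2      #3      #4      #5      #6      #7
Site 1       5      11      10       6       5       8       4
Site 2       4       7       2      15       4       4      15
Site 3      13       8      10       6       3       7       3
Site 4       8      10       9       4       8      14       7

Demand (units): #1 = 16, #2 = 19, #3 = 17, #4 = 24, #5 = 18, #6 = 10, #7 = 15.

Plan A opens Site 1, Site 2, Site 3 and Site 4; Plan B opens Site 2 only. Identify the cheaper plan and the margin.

Plan A: {Site 1, Site 2, Site 3, Site 4}: #1→Site 2 4·16=64, #2→Site 2 7·19=133, #3→Site 2 2·17=34, #4→Site 4 4·24=96, #5→Site 3 3·18=54, #6→Site 2 4·10=40, #7→Site 3 3·15=45. Service 466; fixed 416; total 882.
Plan B: {Site 2}: #1→Site 2 4·16=64, #2→Site 2 7·19=133, #3→Site 2 2·17=34, #4→Site 2 15·24=360, #5→Site 2 4·18=72, #6→Site 2 4·10=40, #7→Site 2 15·15=225. Service 928; fixed 77; total 1005.
Difference: |882 − 1005| = 123.

Plan A is cheaper by 123.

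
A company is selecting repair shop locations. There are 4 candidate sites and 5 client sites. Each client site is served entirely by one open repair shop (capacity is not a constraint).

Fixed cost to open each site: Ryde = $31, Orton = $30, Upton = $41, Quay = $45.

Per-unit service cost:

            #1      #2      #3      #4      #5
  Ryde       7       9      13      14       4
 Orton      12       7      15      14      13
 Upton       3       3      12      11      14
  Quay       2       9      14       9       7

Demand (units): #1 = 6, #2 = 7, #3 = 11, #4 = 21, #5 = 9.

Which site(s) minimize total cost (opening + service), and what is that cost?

Open Upton and Quay; minimum total cost 503.

For any fixed open set, each client site goes to its cheapest open site; total = fixed + service.
{Upton, Quay}: #1→Quay 2·6=12, #2→Upton 3·7=21, #3→Upton 12·11=132, #4→Quay 9·21=189, #5→Quay 7·9=63. Service 417; fixed 86; total 503.
{Ryde, Upton, Quay}: service 390 + fixed 117 = 507
{Ryde, Upton}: service 438 + fixed 72 = 510
{Ryde, Orton, Upton, Quay}: service 390 + fixed 147 = 537
(All 15 nonempty subsets were checked; Upton and Quay is lowest.)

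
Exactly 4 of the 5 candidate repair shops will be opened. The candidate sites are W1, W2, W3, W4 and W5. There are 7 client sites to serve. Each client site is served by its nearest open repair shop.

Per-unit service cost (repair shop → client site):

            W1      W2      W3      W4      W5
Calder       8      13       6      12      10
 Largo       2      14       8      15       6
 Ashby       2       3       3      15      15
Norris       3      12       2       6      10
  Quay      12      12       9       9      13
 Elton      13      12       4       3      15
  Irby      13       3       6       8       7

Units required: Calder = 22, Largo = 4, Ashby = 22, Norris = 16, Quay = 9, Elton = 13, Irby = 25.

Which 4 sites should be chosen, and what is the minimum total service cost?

Choose W1, W2, W3 and W4; total service cost 411.

With exactly 4 open, each client site uses its cheapest among the chosen.
{W1, W2, W3, W4}: Calder→W3 6·22=132, Largo→W1 2·4=8, Ashby→W1 2·22=44, Norris→W3 2·16=32, Quay→W3 9·9=81, Elton→W4 3·13=39, Irby→W2 3·25=75. Service cost 411.
{W1, W2, W3, W5}: service cost 424
{W2, W3, W4, W5}: service cost 449
Among all 5 size-4 choices, {W1, W2, W3, W4} is lowest.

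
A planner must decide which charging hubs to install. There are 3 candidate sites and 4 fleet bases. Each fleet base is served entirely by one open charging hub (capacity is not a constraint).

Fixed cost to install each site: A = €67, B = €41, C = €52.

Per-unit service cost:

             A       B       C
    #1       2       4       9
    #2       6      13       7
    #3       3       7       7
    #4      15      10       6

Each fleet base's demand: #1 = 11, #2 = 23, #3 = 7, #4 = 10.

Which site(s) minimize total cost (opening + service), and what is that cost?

For any fixed open set, each fleet base goes to its cheapest open site; total = fixed + service.
{A, C}: #1→A 2·11=22, #2→A 6·23=138, #3→A 3·7=21, #4→C 6·10=60. Service 241; fixed 119; total 360.
{A, B}: service 281 + fixed 108 = 389
{A}: #1→A 2·11=22, #2→A 6·23=138, #3→A 3·7=21, #4→A 15·10=150. Service 331; fixed 67; total 398.
{A, B, C}: service 241 + fixed 160 = 401
No other subset beats 360.

Open A and C; minimum total cost 360.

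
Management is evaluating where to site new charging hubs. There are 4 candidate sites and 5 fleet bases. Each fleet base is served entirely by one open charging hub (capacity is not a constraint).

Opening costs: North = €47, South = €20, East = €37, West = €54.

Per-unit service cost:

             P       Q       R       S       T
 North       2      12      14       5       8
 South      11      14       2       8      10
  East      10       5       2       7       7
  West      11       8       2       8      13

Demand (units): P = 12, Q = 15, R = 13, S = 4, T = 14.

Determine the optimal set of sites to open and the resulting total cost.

For any fixed open set, each fleet base goes to its cheapest open site; total = fixed + service.
{North, East}: P→North 2·12=24, Q→East 5·15=75, R→East 2·13=26, S→North 5·4=20, T→East 7·14=98. Service 243; fixed 84; total 327.
{North, South, East}: P→North 2·12=24, Q→East 5·15=75, R→South 2·13=26, S→North 5·4=20, T→East 7·14=98. Service 243; fixed 104; total 347.
{North, East, West}: service 243 + fixed 138 = 381
{North, South, East, West}: P→North 2·12=24, Q→East 5·15=75, R→South 2·13=26, S→North 5·4=20, T→East 7·14=98. Service 243; fixed 158; total 401.
(All 15 nonempty subsets were checked; North and East is lowest.)

Open North and East; minimum total cost 327.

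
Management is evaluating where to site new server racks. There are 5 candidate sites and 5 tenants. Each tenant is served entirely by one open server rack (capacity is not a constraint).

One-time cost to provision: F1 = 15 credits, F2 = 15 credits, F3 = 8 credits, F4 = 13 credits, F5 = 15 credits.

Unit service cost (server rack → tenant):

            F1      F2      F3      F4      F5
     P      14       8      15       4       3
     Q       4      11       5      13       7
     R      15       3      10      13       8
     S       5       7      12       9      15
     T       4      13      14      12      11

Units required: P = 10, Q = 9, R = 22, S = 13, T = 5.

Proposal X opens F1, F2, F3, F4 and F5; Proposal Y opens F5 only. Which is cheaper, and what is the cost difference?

Proposal X: {F1, F2, F3, F4, F5}: P→F5 3·10=30, Q→F1 4·9=36, R→F2 3·22=66, S→F1 5·13=65, T→F1 4·5=20. Service 217; fixed 66; total 283.
Proposal Y: {F5}: P→F5 3·10=30, Q→F5 7·9=63, R→F5 8·22=176, S→F5 15·13=195, T→F5 11·5=55. Service 519; fixed 15; total 534.
Difference: |283 − 534| = 251.

Proposal X is cheaper by 251.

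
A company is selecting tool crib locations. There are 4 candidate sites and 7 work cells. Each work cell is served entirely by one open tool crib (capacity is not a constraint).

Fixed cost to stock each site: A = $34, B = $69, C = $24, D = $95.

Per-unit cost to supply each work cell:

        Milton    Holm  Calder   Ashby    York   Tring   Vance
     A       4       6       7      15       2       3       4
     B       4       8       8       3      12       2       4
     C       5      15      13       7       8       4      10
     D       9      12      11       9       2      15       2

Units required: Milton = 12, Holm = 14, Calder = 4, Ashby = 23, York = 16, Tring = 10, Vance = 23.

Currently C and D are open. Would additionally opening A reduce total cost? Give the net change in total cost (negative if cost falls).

Yes — net change −88 (cost falls by 88).

Current service cost with {C, D}: 551.
Adding A: each work cell re-picks its cheapest; new service cost 429, saving 122.
Extra fixed cost: 34. Net change = 34 − 122 = -88.
(Totals: 670 → 582.)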